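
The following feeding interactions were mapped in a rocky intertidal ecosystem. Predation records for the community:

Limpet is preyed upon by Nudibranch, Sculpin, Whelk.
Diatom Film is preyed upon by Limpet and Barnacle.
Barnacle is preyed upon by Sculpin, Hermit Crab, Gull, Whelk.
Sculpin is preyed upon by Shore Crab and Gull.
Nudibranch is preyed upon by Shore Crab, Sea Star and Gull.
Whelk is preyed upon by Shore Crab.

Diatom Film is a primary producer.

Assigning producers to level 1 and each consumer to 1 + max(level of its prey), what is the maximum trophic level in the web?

Producers (level 1): Diatom Film.
Diatom Film → Limpet → Nudibranch → Gull gives Gull level 4.
No species has a prey at level 4, so no species reaches level 5.

4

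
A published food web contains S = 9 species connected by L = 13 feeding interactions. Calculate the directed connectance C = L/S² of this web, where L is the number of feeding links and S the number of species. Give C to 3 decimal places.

C = 0.160

The web has S = 9 species and L = 13 feeding links.
C = L / S² = 13 / 81 = 0.1605 ≈ 0.160.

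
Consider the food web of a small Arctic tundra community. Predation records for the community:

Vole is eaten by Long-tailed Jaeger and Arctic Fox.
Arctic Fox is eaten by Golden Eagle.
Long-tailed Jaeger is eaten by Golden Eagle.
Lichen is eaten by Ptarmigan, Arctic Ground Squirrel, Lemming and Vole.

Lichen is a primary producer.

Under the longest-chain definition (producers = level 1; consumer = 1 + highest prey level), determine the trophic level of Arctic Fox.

Lichen is a producer → level 1.
Vole eats Lichen → level 2.
Arctic Fox eats Vole → level 3.

Trophic level 3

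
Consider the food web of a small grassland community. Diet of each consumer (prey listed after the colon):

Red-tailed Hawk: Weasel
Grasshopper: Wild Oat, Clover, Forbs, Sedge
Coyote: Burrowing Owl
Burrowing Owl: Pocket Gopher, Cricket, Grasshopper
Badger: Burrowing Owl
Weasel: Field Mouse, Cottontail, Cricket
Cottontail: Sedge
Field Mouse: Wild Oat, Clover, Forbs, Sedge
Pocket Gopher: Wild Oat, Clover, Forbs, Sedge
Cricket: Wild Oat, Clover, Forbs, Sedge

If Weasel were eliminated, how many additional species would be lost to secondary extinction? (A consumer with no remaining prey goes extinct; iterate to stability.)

1

Remove Weasel.
Round 1: Red-tailed Hawk (all prey gone) → extinct.
No further losses. Total secondary extinctions: 1.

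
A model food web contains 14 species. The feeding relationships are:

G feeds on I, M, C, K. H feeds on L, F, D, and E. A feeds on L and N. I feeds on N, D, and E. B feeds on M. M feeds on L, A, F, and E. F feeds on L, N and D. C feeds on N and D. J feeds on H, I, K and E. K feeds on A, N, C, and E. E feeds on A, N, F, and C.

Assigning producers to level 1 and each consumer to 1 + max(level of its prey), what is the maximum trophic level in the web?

5

Producers (level 1): D, L, N.
L → A → E → M → B gives B level 5.
No species has a prey at level 5, so no species reaches level 6.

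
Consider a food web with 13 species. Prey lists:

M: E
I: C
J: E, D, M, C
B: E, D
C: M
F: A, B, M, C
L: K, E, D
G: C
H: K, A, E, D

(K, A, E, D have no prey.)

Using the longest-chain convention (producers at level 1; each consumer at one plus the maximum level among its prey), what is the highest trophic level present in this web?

Producers (level 1): K, A, E, D.
E → M → C → I gives I level 4.
No species has a prey at level 4, so no species reaches level 5.

4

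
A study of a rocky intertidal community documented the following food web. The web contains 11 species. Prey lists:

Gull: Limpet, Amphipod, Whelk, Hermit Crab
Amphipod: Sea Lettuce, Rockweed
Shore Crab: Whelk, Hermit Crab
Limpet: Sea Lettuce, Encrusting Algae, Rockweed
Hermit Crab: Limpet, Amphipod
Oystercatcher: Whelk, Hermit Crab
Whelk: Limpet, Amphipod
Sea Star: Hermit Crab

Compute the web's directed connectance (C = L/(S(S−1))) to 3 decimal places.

The web has S = 11 species and L = 18 feeding links.
C = L / (S(S−1)) = 18 / 110 = 0.1636 ≈ 0.164.

C = 0.164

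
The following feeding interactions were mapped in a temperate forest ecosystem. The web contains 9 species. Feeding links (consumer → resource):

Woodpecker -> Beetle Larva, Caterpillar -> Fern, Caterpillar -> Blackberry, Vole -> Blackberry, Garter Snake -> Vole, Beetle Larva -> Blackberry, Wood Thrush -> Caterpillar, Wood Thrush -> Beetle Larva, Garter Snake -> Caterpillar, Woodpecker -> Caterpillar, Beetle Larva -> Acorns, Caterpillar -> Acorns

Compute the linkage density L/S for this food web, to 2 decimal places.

L/S = 1.33

There are L = 12 links among S = 9 species.
L/S = 12/9 = 1.3333 ≈ 1.33.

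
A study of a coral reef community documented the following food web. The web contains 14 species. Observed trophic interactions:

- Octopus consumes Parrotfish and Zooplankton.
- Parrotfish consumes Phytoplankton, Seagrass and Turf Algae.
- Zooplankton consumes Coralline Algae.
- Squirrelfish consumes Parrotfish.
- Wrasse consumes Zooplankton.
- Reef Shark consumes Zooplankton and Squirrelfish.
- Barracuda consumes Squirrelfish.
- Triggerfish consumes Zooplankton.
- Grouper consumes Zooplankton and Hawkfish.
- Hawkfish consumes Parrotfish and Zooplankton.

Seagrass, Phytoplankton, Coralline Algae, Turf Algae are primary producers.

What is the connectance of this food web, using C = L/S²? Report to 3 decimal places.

The web has S = 14 species and L = 16 feeding links.
C = L / S² = 16 / 196 = 0.0816 ≈ 0.082.

C = 0.082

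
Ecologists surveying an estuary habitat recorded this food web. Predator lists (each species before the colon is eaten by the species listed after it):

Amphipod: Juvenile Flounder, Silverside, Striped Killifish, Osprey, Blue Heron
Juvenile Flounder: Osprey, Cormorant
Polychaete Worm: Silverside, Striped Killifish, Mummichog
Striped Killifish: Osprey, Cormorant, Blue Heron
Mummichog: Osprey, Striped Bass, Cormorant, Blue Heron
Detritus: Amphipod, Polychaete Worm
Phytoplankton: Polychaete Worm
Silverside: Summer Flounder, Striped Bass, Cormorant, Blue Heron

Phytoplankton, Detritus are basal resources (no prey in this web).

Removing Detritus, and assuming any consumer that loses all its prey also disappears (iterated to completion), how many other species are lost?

Remove Detritus.
Round 1: Amphipod (all prey gone) → extinct.
Round 2: Juvenile Flounder (all prey gone) → extinct.
No further losses. Total secondary extinctions: 2.

2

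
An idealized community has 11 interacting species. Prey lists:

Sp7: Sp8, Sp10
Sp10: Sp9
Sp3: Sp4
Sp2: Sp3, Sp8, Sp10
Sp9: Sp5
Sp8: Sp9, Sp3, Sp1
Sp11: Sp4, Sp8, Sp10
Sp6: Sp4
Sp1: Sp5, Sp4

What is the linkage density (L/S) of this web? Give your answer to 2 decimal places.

There are L = 17 links among S = 11 species.
L/S = 17/11 = 1.5455 ≈ 1.55.

L/S = 1.55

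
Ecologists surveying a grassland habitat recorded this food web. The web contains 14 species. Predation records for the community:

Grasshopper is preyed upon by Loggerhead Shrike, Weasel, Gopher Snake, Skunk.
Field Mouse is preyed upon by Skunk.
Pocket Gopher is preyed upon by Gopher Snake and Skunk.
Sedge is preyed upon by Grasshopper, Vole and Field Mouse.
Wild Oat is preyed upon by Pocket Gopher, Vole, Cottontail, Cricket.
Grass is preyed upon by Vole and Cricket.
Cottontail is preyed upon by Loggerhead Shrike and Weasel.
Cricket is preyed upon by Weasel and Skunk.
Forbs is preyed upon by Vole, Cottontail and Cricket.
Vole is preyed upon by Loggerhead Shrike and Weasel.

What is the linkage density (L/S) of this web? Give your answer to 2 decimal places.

There are L = 25 links among S = 14 species.
L/S = 25/14 = 1.7857 ≈ 1.79.

L/S = 1.79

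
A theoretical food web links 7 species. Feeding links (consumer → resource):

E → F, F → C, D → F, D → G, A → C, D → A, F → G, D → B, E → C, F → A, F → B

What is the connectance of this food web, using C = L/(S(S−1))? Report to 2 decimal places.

The web has S = 7 species and L = 11 feeding links.
C = L / (S(S−1)) = 11 / 42 = 0.2619 ≈ 0.26.

C = 0.26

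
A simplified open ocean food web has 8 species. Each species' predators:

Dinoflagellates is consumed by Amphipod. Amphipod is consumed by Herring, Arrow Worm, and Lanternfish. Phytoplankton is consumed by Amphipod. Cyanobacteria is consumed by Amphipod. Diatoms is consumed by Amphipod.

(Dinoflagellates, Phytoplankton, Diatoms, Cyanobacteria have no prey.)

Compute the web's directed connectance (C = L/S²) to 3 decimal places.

The web has S = 8 species and L = 7 feeding links.
C = L / S² = 7 / 64 = 0.1094 ≈ 0.109.

C = 0.109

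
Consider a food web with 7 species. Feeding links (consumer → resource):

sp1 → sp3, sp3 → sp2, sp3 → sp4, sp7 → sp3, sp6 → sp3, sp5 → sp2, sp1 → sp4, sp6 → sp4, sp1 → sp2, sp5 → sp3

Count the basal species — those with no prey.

2

Basal species (no prey listed): sp4, sp2.
Count: 2.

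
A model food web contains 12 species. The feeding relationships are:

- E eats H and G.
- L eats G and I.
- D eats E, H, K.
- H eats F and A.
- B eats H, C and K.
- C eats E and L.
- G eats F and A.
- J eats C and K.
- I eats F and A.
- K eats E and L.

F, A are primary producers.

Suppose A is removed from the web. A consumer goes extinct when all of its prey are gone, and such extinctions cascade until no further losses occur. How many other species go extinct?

0

Remove A.
Every predator of it retains at least one other prey: I still has F; H still has F; G still has F.
No consumer loses all prey, so no secondary extinctions occur.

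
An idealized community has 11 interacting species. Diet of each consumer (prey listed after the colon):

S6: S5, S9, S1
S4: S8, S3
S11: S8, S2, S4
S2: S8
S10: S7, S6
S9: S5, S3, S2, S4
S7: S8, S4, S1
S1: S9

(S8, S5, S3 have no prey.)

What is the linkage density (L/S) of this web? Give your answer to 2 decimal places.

There are L = 19 links among S = 11 species.
L/S = 19/11 = 1.7273 ≈ 1.73.

L/S = 1.73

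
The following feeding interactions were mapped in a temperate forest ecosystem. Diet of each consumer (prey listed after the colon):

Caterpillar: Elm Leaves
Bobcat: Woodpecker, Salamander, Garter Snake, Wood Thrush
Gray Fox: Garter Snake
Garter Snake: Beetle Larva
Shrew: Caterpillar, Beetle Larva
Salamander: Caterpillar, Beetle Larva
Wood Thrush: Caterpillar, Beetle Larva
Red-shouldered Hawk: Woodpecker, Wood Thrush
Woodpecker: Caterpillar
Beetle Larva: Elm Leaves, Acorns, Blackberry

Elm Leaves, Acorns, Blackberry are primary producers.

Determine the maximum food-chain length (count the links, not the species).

3 links

One longest chain: Elm Leaves → Beetle Larva → Garter Snake → Bobcat.
It has 4 species and 3 links.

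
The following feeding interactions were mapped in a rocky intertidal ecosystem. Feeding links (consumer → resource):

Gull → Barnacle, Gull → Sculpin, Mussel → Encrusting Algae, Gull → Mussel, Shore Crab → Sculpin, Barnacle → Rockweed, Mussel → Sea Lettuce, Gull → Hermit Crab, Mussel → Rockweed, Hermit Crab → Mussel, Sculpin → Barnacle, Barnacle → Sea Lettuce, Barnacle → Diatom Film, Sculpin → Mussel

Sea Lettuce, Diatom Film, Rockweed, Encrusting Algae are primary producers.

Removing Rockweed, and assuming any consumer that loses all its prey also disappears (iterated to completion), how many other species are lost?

0

Remove Rockweed.
Every predator of it retains at least one other prey: Barnacle still has Sea Lettuce, Diatom Film; Mussel still has Sea Lettuce, Encrusting Algae.
No consumer loses all prey, so no secondary extinctions occur.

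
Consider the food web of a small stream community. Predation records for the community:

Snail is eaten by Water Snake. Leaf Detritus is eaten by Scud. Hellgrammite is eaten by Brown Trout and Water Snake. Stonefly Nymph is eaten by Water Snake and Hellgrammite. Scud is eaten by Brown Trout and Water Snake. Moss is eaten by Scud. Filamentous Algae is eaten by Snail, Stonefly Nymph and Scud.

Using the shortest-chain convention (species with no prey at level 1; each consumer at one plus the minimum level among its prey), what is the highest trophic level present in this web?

3

Basal resources (level 1): Moss, Filamentous Algae, Leaf Detritus.
Following each consumer down to its lowest-level prey: Filamentous Algae → Snail → Water Snake (levels 1 through 3).
All prey of Water Snake (Snail 2, Stonefly Nymph 2, Scud 2, Hellgrammite 3) are at level 2 or above, so Water Snake is at level 1 + 2 = 3.
Every consumer has at least one prey at level 2 or below, so none exceeds level 3.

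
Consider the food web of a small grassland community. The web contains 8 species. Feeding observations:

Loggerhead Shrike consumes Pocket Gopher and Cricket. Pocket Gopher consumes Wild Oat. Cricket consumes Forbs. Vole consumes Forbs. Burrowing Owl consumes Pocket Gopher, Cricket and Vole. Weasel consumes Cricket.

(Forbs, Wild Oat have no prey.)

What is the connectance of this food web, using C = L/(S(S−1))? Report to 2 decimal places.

The web has S = 8 species and L = 9 feeding links.
C = L / (S(S−1)) = 9 / 56 = 0.1607 ≈ 0.16.

C = 0.16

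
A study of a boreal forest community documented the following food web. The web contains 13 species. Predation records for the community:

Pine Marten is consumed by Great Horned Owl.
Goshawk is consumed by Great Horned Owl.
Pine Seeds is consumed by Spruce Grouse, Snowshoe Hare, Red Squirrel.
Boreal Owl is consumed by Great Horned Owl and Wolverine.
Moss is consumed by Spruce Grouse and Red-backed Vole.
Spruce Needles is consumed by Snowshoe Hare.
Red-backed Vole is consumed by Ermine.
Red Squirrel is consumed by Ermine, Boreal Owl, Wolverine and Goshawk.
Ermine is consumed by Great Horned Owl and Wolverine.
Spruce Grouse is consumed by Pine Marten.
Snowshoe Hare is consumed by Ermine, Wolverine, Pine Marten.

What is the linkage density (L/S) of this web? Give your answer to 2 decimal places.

L/S = 1.62

There are L = 21 links among S = 13 species.
L/S = 21/13 = 1.6154 ≈ 1.62.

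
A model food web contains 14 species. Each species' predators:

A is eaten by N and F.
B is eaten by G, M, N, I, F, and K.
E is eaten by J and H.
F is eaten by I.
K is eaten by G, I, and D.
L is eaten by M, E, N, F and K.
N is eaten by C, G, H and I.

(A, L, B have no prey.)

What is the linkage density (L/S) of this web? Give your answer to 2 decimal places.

There are L = 23 links among S = 14 species.
L/S = 23/14 = 1.6429 ≈ 1.64.

L/S = 1.64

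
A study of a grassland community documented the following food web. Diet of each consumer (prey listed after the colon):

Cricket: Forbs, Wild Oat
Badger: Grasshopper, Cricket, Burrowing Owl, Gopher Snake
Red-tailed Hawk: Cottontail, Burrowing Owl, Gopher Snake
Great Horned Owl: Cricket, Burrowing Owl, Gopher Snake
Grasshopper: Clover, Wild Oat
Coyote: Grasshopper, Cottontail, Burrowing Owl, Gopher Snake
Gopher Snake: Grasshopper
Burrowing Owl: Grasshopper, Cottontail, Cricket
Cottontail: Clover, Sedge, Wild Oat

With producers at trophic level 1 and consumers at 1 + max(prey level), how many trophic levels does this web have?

4

Producers (level 1): Forbs, Clover, Sedge, Wild Oat.
Clover → Grasshopper → Gopher Snake → Badger gives Badger level 4.
No species has a prey at level 4, so no species reaches level 5.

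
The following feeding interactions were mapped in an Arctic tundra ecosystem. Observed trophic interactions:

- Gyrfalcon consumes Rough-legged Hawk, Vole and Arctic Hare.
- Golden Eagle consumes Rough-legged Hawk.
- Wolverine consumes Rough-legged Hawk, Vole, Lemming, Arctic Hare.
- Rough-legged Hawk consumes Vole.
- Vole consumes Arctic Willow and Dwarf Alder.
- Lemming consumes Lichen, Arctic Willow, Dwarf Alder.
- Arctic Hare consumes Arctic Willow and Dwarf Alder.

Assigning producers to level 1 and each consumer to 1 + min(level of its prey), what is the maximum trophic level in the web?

4

Producers (level 1): Dwarf Alder, Arctic Willow, Lichen.
Following each consumer down to its lowest-level prey: Dwarf Alder → Vole → Rough-legged Hawk → Golden Eagle (levels 1 through 4).
All prey of Golden Eagle (Rough-legged Hawk 3) are at level 3 or above, so Golden Eagle is at level 1 + 3 = 4.
Every consumer has at least one prey at level 3 or below, so none exceeds level 4.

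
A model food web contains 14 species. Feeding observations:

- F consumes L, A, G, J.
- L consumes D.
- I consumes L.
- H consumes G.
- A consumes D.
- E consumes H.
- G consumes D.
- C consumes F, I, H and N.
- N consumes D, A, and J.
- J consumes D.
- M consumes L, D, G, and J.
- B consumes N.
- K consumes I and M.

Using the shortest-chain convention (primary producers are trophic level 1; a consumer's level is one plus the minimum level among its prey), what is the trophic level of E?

D is a producer → level 1.
G eats D → level 2.
H eats G → level 3.
E eats H → level 4.
No prey of E is below level 3, so 4 is the minimum.

Trophic level 4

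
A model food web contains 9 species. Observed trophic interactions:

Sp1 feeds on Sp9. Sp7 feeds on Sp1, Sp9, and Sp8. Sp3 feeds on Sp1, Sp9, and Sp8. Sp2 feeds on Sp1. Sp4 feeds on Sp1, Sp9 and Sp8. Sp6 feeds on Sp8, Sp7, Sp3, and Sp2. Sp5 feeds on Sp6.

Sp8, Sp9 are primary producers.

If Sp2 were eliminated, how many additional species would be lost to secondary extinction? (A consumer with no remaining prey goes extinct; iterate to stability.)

0

Remove Sp2.
Every predator of it retains at least one other prey: Sp6 still has Sp8, Sp3, Sp7.
No consumer loses all prey, so no secondary extinctions occur.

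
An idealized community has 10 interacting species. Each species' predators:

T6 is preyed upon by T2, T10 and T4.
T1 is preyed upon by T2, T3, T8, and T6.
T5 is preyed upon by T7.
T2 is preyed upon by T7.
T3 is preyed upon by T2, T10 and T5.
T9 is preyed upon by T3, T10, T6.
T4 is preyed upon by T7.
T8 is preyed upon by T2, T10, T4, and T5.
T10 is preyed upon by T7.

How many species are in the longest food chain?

4 species

One longest chain: T1 → T8 → T2 → T7.
It has 4 species and 3 links.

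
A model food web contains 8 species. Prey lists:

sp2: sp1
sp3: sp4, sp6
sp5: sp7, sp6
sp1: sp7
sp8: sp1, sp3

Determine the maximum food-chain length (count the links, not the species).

One longest chain: sp7 → sp1 → sp2.
It has 3 species and 2 links.

2 links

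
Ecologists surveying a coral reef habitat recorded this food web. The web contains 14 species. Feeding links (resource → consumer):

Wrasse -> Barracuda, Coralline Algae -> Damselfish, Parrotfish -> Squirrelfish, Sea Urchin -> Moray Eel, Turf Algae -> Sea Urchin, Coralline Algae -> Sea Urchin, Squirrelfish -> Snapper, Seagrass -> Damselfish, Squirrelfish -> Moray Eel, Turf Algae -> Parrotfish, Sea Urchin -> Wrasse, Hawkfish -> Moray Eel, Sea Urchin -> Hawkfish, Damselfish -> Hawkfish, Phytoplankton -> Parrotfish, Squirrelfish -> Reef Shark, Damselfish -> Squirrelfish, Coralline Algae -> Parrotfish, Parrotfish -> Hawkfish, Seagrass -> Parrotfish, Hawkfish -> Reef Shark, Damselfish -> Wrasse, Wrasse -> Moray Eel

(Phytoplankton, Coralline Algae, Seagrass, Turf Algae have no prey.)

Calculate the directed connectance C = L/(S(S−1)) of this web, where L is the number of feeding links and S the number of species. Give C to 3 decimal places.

C = 0.126

The web has S = 14 species and L = 23 feeding links.
C = L / (S(S−1)) = 23 / 182 = 0.1264 ≈ 0.126.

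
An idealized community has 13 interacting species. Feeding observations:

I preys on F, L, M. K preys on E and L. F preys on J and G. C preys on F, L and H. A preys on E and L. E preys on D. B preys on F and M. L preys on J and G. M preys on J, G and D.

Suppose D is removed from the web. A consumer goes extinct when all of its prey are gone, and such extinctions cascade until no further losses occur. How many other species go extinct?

1

Remove D.
Round 1: E (all prey gone) → extinct.
No further losses. Total secondary extinctions: 1.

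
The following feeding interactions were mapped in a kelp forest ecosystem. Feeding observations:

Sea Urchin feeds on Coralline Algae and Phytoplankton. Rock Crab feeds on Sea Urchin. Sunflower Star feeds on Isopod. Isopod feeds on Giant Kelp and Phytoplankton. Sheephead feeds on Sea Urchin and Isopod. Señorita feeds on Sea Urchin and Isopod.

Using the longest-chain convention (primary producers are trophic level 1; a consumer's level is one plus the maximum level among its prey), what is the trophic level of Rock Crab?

Trophic level 3

Phytoplankton is a producer → level 1.
Sea Urchin eats Phytoplankton (level 1); other prey at levels: Coralline Algae 1 → level 2.
Rock Crab eats Sea Urchin → level 3.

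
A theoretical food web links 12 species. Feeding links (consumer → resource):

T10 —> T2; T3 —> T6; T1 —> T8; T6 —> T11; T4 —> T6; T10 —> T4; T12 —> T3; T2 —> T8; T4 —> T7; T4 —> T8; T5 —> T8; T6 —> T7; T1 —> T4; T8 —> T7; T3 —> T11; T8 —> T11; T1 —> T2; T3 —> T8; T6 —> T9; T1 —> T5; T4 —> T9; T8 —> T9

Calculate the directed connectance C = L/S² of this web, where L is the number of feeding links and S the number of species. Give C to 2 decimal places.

C = 0.15

The web has S = 12 species and L = 22 feeding links.
C = L / S² = 22 / 144 = 0.1528 ≈ 0.15.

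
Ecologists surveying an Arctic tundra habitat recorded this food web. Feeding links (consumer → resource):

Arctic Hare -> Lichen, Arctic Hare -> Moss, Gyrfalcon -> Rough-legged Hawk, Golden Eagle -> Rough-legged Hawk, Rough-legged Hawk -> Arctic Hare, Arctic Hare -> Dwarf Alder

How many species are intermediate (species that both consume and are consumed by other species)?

Intermediate species (has both prey and predators): Arctic Hare, Rough-legged Hawk.
Count: 2.

2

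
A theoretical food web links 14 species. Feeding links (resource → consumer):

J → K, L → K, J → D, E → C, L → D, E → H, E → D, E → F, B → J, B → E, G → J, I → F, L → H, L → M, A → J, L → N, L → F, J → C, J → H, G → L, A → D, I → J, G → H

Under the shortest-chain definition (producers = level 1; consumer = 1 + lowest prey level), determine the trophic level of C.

B is a producer → level 1.
E eats B → level 2.
C eats E → level 3.
No prey of C is below level 2, so 3 is the minimum.

Trophic level 3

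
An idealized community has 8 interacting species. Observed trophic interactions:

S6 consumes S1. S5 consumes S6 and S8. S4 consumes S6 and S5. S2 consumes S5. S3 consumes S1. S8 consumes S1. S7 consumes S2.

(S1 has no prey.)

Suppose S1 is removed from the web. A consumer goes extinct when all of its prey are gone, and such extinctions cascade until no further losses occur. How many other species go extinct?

Remove S1.
Round 1: S8 (all prey gone), S3 (all prey gone), S6 (all prey gone) → extinct.
Round 2: S5 (all prey gone) → extinct.
Round 3: S4 (all prey gone), S2 (all prey gone) → extinct.
Round 4: S7 (all prey gone) → extinct.
No further losses. Total secondary extinctions: 7.

7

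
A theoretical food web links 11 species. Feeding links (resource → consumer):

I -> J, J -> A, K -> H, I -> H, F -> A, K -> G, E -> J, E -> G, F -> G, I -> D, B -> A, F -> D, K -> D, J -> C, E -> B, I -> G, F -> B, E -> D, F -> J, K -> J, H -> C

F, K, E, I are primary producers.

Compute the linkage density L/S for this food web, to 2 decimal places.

There are L = 21 links among S = 11 species.
L/S = 21/11 = 1.9091 ≈ 1.91.

L/S = 1.91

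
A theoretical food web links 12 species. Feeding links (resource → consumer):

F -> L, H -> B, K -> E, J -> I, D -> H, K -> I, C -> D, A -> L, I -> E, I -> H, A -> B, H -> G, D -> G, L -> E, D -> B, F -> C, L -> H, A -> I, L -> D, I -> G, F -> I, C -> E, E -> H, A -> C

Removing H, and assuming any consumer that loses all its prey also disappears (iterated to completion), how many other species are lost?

0

Remove H.
Every predator of it retains at least one other prey: B still has A, D; G still has I, D.
No consumer loses all prey, so no secondary extinctions occur.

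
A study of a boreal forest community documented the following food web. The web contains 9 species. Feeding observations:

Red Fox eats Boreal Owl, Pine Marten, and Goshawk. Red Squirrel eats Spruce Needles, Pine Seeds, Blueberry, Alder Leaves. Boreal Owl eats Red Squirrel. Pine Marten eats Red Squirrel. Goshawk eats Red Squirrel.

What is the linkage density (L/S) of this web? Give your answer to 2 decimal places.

L/S = 1.11

There are L = 10 links among S = 9 species.
L/S = 10/9 = 1.1111 ≈ 1.11.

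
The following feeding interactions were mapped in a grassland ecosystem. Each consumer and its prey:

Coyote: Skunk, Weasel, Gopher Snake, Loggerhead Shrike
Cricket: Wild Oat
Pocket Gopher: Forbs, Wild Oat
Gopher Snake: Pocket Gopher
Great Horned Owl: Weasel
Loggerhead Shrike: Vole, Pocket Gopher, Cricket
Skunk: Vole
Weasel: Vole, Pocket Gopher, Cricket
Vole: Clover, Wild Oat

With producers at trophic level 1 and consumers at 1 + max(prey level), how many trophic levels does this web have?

Producers (level 1): Clover, Forbs, Wild Oat.
Clover → Vole → Weasel → Great Horned Owl gives Great Horned Owl level 4.
No species has a prey at level 4, so no species reaches level 5.

4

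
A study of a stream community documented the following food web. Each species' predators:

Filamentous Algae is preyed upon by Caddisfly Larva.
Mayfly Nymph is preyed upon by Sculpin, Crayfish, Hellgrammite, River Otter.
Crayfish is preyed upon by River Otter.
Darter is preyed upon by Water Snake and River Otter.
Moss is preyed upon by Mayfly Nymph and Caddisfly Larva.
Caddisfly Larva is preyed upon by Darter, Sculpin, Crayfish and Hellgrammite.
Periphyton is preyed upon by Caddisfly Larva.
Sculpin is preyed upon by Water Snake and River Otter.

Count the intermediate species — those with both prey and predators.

5

Intermediate species (has both prey and predators): Mayfly Nymph, Caddisfly Larva, Crayfish, Darter, Sculpin.
Count: 5.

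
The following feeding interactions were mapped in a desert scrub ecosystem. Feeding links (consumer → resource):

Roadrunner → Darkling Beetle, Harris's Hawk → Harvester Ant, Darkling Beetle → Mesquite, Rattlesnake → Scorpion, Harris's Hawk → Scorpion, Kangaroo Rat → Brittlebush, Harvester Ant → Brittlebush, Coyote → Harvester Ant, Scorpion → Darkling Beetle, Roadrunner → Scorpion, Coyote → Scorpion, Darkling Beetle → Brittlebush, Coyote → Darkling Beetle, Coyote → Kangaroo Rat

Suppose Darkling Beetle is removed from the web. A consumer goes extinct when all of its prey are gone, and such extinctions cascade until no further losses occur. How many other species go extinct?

Remove Darkling Beetle.
Round 1: Scorpion (all prey gone) → extinct.
Round 2: Rattlesnake (all prey gone), Roadrunner (all prey gone) → extinct.
No further losses. Total secondary extinctions: 3.

3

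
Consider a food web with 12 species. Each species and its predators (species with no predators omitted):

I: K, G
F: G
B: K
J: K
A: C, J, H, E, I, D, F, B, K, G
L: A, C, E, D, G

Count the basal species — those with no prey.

Basal species (no prey listed): L.
Count: 1.

1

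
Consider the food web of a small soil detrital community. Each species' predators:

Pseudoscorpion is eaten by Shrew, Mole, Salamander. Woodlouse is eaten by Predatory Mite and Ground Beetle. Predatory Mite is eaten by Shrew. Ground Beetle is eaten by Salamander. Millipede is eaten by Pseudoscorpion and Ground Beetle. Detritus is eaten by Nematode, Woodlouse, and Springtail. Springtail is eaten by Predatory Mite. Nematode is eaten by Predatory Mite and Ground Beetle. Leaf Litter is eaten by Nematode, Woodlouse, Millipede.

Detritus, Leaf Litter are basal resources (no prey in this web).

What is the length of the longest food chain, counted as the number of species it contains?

One longest chain: Detritus → Woodlouse → Predatory Mite → Shrew.
It has 4 species and 3 links.

4 species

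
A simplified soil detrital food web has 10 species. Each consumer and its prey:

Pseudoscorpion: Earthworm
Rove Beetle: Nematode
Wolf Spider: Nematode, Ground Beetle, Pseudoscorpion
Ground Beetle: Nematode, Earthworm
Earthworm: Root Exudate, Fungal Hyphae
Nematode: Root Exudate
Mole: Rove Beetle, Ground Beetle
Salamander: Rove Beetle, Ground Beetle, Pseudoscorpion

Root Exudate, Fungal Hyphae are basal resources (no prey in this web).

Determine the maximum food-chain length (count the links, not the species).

3 links

One longest chain: Root Exudate → Nematode → Rove Beetle → Salamander.
It has 4 species and 3 links.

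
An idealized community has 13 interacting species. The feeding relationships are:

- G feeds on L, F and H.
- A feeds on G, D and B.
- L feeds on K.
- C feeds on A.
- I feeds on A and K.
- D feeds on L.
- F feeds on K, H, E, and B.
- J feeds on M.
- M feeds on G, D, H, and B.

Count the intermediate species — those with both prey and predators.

6

Intermediate species (has both prey and predators): L, F, G, D, A, M.
Count: 6.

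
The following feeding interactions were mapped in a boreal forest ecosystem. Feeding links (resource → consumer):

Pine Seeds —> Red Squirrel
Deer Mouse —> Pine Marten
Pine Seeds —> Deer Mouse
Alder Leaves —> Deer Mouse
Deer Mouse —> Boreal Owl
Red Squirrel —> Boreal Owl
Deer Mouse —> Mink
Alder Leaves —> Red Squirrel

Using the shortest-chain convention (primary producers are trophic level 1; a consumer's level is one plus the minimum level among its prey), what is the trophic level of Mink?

Pine Seeds is a producer → level 1.
Deer Mouse eats Pine Seeds → level 2.
Mink eats Deer Mouse → level 3.
No prey of Mink is below level 2, so 3 is the minimum.

Trophic level 3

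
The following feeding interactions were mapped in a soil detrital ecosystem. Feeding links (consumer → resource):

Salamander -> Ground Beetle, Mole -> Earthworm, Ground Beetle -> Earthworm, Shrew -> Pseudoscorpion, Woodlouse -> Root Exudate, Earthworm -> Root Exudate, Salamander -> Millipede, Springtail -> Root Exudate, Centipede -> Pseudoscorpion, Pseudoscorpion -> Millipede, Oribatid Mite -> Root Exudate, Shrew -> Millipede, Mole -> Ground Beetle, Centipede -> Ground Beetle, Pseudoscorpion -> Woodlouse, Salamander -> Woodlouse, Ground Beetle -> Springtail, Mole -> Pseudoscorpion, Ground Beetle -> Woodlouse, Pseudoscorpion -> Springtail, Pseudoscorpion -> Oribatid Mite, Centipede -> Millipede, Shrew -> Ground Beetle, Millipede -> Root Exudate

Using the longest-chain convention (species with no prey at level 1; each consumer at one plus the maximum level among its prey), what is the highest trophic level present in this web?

4

Basal resources (level 1): Root Exudate.
Root Exudate → Woodlouse → Pseudoscorpion → Shrew gives Shrew level 4.
No species has a prey at level 4, so no species reaches level 5.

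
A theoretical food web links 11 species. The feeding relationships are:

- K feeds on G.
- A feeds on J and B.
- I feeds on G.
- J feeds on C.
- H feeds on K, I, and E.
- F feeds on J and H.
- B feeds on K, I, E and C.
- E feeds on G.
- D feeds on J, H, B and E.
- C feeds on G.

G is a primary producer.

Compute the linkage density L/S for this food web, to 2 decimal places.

There are L = 20 links among S = 11 species.
L/S = 20/11 = 1.8182 ≈ 1.82.

L/S = 1.82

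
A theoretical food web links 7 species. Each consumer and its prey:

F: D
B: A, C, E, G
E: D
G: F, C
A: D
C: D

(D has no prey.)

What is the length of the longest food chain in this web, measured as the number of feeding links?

3 links

One longest chain: D → F → G → B.
It has 4 species and 3 links.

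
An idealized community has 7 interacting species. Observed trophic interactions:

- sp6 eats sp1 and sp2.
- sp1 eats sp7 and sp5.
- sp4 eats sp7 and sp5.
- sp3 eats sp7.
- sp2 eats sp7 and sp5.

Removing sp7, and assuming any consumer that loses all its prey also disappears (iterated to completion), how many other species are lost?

1

Remove sp7.
Round 1: sp3 (all prey gone) → extinct.
No further losses. Total secondary extinctions: 1.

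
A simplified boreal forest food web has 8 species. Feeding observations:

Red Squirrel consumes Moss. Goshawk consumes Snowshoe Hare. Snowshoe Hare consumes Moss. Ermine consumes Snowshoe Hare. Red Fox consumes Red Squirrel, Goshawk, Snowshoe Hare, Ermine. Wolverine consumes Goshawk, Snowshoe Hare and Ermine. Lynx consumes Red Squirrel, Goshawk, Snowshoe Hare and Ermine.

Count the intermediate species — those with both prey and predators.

Intermediate species (has both prey and predators): Snowshoe Hare, Red Squirrel, Ermine, Goshawk.
Count: 4.

4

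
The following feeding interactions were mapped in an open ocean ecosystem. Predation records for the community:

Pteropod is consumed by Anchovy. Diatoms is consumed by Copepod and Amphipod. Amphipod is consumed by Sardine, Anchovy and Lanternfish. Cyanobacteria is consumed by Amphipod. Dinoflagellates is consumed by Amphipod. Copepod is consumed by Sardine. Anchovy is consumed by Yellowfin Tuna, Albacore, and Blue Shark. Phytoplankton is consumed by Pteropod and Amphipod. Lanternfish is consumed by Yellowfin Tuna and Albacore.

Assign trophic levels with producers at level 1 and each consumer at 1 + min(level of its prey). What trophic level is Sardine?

Cyanobacteria is a producer → level 1.
Amphipod eats Cyanobacteria → level 2.
Sardine eats Amphipod → level 3.
No prey of Sardine is below level 2, so 3 is the minimum.

Trophic level 3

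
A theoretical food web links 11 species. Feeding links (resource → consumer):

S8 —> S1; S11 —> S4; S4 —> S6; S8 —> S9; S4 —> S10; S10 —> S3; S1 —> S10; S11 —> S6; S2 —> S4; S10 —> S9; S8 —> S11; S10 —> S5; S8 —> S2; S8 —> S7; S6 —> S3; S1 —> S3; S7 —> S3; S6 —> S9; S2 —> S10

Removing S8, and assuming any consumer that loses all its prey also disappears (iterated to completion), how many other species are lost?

10

Remove S8.
Round 1: S11 (all prey gone), S2 (all prey gone), S1 (all prey gone), S7 (all prey gone) → extinct.
Round 2: S4 (all prey gone) → extinct.
Round 3: S6 (all prey gone), S10 (all prey gone) → extinct.
Round 4: S9 (all prey gone), S3 (all prey gone), S5 (all prey gone) → extinct.
No further losses. Total secondary extinctions: 10.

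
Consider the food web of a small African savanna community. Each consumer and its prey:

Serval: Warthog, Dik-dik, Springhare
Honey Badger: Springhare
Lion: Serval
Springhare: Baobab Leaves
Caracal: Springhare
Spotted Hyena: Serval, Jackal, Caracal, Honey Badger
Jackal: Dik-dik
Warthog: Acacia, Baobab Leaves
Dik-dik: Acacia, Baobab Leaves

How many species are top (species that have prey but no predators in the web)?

2

Top species (has prey, but nothing eats it): Spotted Hyena, Lion.
Count: 2.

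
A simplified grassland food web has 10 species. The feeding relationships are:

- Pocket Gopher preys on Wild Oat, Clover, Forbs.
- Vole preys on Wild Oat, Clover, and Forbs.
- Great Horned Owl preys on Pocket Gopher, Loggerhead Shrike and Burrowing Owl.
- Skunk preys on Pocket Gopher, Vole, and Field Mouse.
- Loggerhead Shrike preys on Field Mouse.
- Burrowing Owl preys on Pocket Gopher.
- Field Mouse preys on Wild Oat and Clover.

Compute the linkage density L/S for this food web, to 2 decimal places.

L/S = 1.60

There are L = 16 links among S = 10 species.
L/S = 16/10 = 1.6000 ≈ 1.60.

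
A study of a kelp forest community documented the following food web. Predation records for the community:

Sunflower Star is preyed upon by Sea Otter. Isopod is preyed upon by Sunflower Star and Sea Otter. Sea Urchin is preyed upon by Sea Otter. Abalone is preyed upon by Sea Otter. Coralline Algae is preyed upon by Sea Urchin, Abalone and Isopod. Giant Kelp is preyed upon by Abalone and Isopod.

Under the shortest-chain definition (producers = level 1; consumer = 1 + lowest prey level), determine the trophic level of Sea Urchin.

Trophic level 2

Coralline Algae is a producer → level 1.
Sea Urchin eats Coralline Algae → level 2.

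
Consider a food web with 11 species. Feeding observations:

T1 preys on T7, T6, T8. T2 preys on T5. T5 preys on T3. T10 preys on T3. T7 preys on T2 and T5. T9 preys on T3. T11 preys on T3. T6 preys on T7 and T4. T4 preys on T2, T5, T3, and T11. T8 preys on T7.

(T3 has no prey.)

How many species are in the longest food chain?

One longest chain: T3 → T5 → T2 → T7 → T8 → T1.
It has 6 species and 5 links.

6 species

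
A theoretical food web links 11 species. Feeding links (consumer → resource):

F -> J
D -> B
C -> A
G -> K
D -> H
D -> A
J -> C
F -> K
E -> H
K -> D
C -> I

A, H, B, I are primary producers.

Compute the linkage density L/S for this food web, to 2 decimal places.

L/S = 1.00

There are L = 11 links among S = 11 species.
L/S = 11/11 = 1.0000 ≈ 1.00.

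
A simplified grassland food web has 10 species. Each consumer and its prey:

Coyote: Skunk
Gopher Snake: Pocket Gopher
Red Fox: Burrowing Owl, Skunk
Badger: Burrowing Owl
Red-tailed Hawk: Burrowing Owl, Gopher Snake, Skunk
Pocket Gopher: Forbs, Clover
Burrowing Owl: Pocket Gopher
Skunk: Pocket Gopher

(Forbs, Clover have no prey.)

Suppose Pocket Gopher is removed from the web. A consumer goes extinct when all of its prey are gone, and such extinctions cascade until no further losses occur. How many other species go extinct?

Remove Pocket Gopher.
Round 1: Burrowing Owl (all prey gone), Gopher Snake (all prey gone), Skunk (all prey gone) → extinct.
Round 2: Badger (all prey gone), Red Fox (all prey gone), Coyote (all prey gone), Red-tailed Hawk (all prey gone) → extinct.
No further losses. Total secondary extinctions: 7.

7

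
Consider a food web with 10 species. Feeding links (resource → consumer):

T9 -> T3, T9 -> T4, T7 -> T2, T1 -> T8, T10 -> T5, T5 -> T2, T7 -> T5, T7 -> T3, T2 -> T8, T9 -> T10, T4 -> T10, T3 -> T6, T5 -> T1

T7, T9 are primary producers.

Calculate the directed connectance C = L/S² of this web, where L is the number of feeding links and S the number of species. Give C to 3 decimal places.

The web has S = 10 species and L = 13 feeding links.
C = L / S² = 13 / 100 = 0.1300 ≈ 0.130.

C = 0.130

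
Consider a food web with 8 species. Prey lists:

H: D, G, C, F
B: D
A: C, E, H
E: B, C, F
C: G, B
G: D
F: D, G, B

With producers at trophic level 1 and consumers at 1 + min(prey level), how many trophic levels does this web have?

3

Producers (level 1): D.
Following each consumer down to its lowest-level prey: D → H → A (levels 1 through 3).
All prey of A (H 2, C 3, E 3) are at level 2 or above, so A is at level 1 + 2 = 3.
Every consumer has at least one prey at level 2 or below, so none exceeds level 3.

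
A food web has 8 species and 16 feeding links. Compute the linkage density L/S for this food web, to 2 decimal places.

L/S = 2.00

There are L = 16 links among S = 8 species.
L/S = 16/8 = 2.0000 ≈ 2.00.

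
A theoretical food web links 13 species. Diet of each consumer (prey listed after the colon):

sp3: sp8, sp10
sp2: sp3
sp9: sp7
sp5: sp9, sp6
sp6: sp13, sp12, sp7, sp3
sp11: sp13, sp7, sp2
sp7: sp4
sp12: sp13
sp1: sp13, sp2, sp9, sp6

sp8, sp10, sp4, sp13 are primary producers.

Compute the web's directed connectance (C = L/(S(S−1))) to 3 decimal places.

C = 0.122

The web has S = 13 species and L = 19 feeding links.
C = L / (S(S−1)) = 19 / 156 = 0.1218 ≈ 0.122.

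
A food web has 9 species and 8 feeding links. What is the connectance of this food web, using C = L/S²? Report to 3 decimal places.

The web has S = 9 species and L = 8 feeding links.
C = L / S² = 8 / 81 = 0.0988 ≈ 0.099.

C = 0.099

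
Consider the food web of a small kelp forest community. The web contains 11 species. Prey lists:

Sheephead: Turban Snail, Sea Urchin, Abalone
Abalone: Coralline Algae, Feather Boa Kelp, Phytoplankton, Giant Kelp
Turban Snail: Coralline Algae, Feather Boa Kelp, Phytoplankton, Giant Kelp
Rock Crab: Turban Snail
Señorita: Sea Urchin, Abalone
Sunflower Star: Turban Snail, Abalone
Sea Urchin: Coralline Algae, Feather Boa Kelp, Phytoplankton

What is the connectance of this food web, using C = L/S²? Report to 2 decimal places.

C = 0.16

The web has S = 11 species and L = 19 feeding links.
C = L / S² = 19 / 121 = 0.1570 ≈ 0.16.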